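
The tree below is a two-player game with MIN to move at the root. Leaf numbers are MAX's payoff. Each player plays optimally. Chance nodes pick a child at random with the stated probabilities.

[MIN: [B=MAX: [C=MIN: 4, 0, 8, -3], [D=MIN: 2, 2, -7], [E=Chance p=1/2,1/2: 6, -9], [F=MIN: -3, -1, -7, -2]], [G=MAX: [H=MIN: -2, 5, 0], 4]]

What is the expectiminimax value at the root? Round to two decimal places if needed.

C (MIN): min(4, 0, 8, -3) = -3
D (MIN): min(2, 2, -7) = -7
E (Chance): 1/2·6 + 1/2·-9 = -1.5
F (MIN): min(-3, -1, -7, -2) = -7
B (MAX): max(-3, -7, -1.5, -7) = -1.5
H (MIN): min(-2, 5, 0) = -2
G (MAX): max(-2, 4) = 4
Root (MIN): min(-1.5, 4) = -1.5

-1.5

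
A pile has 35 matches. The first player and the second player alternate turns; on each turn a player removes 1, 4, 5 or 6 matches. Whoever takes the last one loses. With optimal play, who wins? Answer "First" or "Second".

Compute winning (W) and losing (L) positions by backward induction:
i:   0  1  2  3  4  5  6  7  8  9 10 11 12 13 14 15 16 17 18 19 20 21 22 23 24 25 26 27 28 29 30 31 32 33 34 35
     W  L  W  L  W  W  W  W  W  W  L  W  L  W  W  W  W  W  W  L  W  L  W  W  W  W  W  W  L  W  L  W  W  W  W  W
Position 35 is W, so the first player wins.

First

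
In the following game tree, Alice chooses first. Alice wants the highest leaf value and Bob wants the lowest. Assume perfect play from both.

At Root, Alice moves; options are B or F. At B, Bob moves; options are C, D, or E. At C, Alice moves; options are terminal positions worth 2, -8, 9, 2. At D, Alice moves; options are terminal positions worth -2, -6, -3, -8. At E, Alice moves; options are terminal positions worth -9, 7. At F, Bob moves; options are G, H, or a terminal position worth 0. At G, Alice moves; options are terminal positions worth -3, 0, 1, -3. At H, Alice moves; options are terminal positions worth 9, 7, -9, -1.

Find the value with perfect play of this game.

C (Alice): max(2, -8, 9, 2) = 9
D (Alice): max(-2, -6, -3, -8) = -2
E (Alice): max(-9, 7) = 7
B (Bob): min(9, -2, 7) = -2
G (Alice): max(-3, 0, 1, -3) = 1
H (Alice): max(9, 7, -9, -1) = 9
F (Bob): min(1, 9, 0) = 0
Root (Alice): max(-2, 0) = 0

0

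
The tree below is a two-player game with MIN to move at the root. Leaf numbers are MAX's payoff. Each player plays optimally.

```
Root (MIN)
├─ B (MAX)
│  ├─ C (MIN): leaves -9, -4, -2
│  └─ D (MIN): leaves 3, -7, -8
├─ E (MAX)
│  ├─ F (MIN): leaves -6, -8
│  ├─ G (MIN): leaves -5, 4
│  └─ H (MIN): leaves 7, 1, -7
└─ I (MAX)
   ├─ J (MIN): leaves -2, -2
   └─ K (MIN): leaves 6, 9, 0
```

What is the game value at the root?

-8

C (MIN): min(-9, -4, -2) = -9
D (MIN): min(3, -7, -8) = -8
B (MAX): max(-9, -8) = -8
F (MIN): min(-6, -8) = -8
G (MIN): min(-5, 4) = -5
H (MIN): min(7, 1, -7) = -7
E (MAX): max(-8, -5, -7) = -5
J (MIN): min(-2, -2) = -2
K (MIN): min(6, 9, 0) = 0
I (MAX): max(-2, 0) = 0
Root (MIN): min(-8, -5, 0) = -8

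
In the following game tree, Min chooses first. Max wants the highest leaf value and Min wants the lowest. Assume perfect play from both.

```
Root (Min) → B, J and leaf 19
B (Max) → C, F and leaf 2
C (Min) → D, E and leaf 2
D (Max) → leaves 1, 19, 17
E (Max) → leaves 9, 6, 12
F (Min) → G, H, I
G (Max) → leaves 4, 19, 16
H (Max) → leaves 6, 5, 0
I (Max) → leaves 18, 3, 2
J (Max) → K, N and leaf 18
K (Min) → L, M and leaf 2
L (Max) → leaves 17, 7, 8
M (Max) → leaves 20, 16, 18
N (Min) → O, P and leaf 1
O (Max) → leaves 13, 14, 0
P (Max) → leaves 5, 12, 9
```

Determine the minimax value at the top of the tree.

6

D (Max): max(1, 19, 17) = 19
E (Max): max(9, 6, 12) = 12
C (Min): min(19, 12, 2) = 2
G (Max): max(4, 19, 16) = 19
H (Max): max(6, 5, 0) = 6
I (Max): max(18, 3, 2) = 18
F (Min): min(19, 6, 18) = 6
B (Max): max(2, 6, 2) = 6
L (Max): max(17, 7, 8) = 17
M (Max): max(20, 16, 18) = 20
K (Min): min(17, 20, 2) = 2
O (Max): max(13, 14, 0) = 14
P (Max): max(5, 12, 9) = 12
N (Min): min(14, 12, 1) = 1
J (Max): max(2, 1, 18) = 18
Root (Min): min(6, 18, 19) = 6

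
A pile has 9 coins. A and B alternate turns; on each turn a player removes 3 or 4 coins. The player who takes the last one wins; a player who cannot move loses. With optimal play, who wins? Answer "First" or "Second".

Second

i:   0  1  2  3  4  5  6  7  8  9
     L  L  L  W  W  W  W  L  L  L
Position 9 is L, so the second player wins.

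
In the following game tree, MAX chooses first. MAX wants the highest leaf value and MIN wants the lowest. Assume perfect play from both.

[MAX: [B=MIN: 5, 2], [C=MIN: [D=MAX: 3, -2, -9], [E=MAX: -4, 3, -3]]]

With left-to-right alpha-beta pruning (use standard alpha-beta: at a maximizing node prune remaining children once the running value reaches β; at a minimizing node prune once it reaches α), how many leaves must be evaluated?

7

B [α=-∞,β=+∞]: v=2
D [α=2,β=+∞]: v=3
E [α=2,β=3]: v=3 after child 2 ≥ β → β-cutoff, skip 1
C [α=2,β=+∞]: v=3
Root [α=-∞,β=+∞]: v=3
Leaves evaluated: 7 of 8.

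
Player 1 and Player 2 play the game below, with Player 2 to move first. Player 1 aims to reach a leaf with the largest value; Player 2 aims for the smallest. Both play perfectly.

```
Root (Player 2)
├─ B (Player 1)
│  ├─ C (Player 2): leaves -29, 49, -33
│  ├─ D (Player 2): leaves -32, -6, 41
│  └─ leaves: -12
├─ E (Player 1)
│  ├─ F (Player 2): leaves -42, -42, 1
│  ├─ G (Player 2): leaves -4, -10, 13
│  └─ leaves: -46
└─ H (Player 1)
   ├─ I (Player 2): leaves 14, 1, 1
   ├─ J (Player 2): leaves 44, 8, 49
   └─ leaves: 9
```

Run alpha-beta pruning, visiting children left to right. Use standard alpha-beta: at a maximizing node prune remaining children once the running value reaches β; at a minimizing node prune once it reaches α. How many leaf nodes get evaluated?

16

C [α=-∞,β=+∞]: v=-33
D [α=-33,β=+∞]: v=-32
B [α=-∞,β=+∞]: v=-12
F [α=-∞,β=-12]: v=-42
G [α=-42,β=-12]: v=-10
E [α=-∞,β=-12]: v=-10 after child 2 ≥ β → β-cutoff, skip 1
I [α=-∞,β=-12]: v=1
H [α=-∞,β=-12]: v=1 after child 1 ≥ β → β-cutoff, skip 2
Root [α=-∞,β=+∞]: v=-12
Leaves evaluated: 16 of 21.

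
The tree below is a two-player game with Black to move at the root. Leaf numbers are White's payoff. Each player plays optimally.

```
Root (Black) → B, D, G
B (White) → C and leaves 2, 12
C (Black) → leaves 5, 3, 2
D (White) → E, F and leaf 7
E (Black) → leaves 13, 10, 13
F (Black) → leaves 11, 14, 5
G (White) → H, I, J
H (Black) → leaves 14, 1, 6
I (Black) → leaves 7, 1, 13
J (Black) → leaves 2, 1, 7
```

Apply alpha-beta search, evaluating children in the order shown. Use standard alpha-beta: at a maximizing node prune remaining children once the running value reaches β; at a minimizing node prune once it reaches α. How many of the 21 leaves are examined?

C [α=-∞,β=+∞]: v=2
B [α=-∞,β=+∞]: v=12
E [α=-∞,β=12]: v=10
F [α=10,β=12]: v=5
D [α=-∞,β=12]: v=10
H [α=-∞,β=10]: v=1
I [α=1,β=10]: v=1 after child 2 ≤ α → α-cutoff, skip 1
J [α=1,β=10]: v=1 after child 2 ≤ α → α-cutoff, skip 1
G [α=-∞,β=10]: v=1
Root [α=-∞,β=+∞]: v=1
Leaves evaluated: 19 of 21.

19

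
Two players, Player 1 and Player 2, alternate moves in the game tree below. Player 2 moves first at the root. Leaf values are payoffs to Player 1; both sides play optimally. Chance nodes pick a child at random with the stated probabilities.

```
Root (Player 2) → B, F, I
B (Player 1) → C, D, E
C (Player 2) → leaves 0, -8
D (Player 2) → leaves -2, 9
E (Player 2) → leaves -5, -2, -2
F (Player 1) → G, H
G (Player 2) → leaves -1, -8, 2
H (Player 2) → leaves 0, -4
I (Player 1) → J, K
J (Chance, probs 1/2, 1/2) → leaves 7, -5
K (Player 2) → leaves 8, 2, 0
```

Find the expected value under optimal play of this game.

-4

C (Player 2): min(0, -8) = -8
D (Player 2): min(-2, 9) = -2
E (Player 2): min(-5, -2, -2) = -5
B (Player 1): max(-8, -2, -5) = -2
G (Player 2): min(-1, -8, 2) = -8
H (Player 2): min(0, -4) = -4
F (Player 1): max(-8, -4) = -4
J (Chance): 1/2·7 + 1/2·-5 = 1
K (Player 2): min(8, 2, 0) = 0
I (Player 1): max(1, 0) = 1
Root (Player 2): min(-2, -4, 1) = -4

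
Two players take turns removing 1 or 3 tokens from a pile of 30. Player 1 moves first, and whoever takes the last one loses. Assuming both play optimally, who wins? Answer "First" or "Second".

W/L table (W = player to move can force a win):
i:   0  1  2  3  4  5  6  7  8  9 10 11 12 13 14 15 16 17 18 19 20 21 22 23 24 25 26 27 28 29 30
     W  L  W  L  W  L  W  L  W  L  W  L  W  L  W  L  W  L  W  L  W  L  W  L  W  L  W  L  W  L  W
Position 30 is W, so the first player wins.

First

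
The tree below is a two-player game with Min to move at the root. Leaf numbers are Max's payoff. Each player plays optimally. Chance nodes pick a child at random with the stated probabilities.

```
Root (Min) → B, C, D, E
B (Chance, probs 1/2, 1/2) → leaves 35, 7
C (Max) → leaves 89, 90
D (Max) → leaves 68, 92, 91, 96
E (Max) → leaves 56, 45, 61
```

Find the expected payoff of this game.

21

B (Chance): 1/2·35 + 1/2·7 = 21
C (Max): max(89, 90) = 90
D (Max): max(68, 92, 91, 96) = 96
E (Max): max(56, 45, 61) = 61
Root (Min): min(21, 90, 96, 61) = 21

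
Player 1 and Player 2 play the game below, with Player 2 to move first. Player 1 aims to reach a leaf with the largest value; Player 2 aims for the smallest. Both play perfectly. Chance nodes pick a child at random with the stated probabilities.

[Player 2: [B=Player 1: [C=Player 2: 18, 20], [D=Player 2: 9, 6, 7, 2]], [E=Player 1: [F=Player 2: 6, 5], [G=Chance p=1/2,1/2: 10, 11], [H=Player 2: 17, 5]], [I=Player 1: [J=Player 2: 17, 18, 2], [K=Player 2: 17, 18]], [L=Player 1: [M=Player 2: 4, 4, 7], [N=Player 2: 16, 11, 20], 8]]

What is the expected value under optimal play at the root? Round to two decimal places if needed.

10.5

C (Player 2): min(18, 20) = 18
D (Player 2): min(9, 6, 7, 2) = 2
B (Player 1): max(18, 2) = 18
F (Player 2): min(6, 5) = 5
G (Chance): 1/2·10 + 1/2·11 = 10.5
H (Player 2): min(17, 5) = 5
E (Player 1): max(5, 10.5, 5) = 10.5
J (Player 2): min(17, 18, 2) = 2
K (Player 2): min(17, 18) = 17
I (Player 1): max(2, 17) = 17
M (Player 2): min(4, 4, 7) = 4
N (Player 2): min(16, 11, 20) = 11
L (Player 1): max(4, 11, 8) = 11
Root (Player 2): min(18, 10.5, 17, 11) = 10.5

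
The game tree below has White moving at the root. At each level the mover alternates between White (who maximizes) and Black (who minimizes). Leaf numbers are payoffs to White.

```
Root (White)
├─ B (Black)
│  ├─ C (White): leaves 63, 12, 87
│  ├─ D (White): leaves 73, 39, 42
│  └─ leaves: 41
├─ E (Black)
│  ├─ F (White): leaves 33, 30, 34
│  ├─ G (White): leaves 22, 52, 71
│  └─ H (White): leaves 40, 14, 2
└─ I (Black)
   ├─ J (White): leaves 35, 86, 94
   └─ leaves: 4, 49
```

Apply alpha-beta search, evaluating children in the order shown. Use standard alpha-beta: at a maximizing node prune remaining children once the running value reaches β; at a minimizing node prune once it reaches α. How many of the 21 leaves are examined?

C [α=-∞,β=+∞]: v=87
D [α=-∞,β=87]: v=73
B [α=-∞,β=+∞]: v=41
F [α=41,β=+∞]: v=34
E [α=41,β=+∞]: v=34 after child 1 ≤ α → α-cutoff, skip 2
J [α=41,β=+∞]: v=94
I [α=41,β=+∞]: v=4 after child 2 ≤ α → α-cutoff, skip 1
Root [α=-∞,β=+∞]: v=41
Leaves evaluated: 14 of 21.

14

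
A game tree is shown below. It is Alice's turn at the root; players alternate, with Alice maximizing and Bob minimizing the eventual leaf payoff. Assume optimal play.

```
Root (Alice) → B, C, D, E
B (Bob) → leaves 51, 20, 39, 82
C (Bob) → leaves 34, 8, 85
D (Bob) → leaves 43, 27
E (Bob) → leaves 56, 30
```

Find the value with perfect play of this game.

30

B (Bob): min(51, 20, 39, 82) = 20
C (Bob): min(34, 8, 85) = 8
D (Bob): min(43, 27) = 27
E (Bob): min(56, 30) = 30
Root (Alice): max(20, 8, 27, 30) = 30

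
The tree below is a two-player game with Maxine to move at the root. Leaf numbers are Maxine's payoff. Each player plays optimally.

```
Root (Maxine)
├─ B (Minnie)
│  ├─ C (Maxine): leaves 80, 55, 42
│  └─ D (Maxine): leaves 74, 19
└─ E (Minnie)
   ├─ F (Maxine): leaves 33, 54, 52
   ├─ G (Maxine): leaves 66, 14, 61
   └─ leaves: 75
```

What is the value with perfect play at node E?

F: max(33, 54, 52) = 54
G: max(66, 14, 61) = 66
E: min(54, 66, 75) = 54

54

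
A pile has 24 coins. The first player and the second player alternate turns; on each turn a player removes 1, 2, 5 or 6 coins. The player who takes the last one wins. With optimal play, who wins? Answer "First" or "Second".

Second

Positions where the player to move wins (W) vs loses (L):
i:   0  1  2  3  4  5  6  7  8  9 10 11 12 13 14 15 16 17 18 19 20 21 22 23 24
     L  W  W  L  W  W  W  L  W  W  L  W  W  W  L  W  W  L  W  W  W  L  W  W  L
Position 24 is L, so the second player wins.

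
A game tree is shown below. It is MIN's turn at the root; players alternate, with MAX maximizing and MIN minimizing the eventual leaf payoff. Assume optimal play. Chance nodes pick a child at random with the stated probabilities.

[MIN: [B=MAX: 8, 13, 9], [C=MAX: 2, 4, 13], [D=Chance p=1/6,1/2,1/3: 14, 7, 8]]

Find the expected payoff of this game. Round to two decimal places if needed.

B (MAX): max(8, 13, 9) = 13
C (MAX): max(2, 4, 13) = 13
D (Chance): 1/6·14 + 1/2·7 + 1/3·8 = 8.5
Root (MIN): min(13, 13, 8.5) = 8.5

8.5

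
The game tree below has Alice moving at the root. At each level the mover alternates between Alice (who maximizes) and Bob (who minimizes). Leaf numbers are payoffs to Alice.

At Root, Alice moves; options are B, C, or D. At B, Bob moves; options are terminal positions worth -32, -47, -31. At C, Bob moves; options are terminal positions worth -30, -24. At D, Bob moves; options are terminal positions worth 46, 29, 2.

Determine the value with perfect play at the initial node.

2

B (Bob): min(-32, -47, -31) = -47
C (Bob): min(-30, -24) = -30
D (Bob): min(46, 29, 2) = 2
Root (Alice): max(-47, -30, 2) = 2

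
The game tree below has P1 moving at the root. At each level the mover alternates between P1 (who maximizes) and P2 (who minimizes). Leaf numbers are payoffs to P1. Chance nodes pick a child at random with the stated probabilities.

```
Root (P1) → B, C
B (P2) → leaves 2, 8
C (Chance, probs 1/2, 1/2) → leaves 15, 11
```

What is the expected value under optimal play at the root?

13

B (P2): min(2, 8) = 2
C (Chance): 1/2·15 + 1/2·11 = 13
Root (P1): max(2, 13) = 13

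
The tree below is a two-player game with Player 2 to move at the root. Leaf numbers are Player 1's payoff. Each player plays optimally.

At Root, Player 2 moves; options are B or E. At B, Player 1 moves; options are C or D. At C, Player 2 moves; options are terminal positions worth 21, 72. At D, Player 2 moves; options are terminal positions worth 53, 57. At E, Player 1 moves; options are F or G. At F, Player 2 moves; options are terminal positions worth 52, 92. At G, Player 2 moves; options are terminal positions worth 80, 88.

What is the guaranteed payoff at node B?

53

C: min(21, 72) = 21
D: min(53, 57) = 53
B: max(21, 53) = 53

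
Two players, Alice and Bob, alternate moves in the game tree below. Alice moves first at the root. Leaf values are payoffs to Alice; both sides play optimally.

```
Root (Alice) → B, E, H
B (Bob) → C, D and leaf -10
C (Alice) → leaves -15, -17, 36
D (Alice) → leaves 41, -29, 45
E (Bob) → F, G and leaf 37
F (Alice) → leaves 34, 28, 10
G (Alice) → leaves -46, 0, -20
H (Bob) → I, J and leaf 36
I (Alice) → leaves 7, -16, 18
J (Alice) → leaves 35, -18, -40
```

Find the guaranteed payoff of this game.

C (Alice): max(-15, -17, 36) = 36
D (Alice): max(41, -29, 45) = 45
B (Bob): min(36, 45, -10) = -10
F (Alice): max(34, 28, 10) = 34
G (Alice): max(-46, 0, -20) = 0
E (Bob): min(34, 0, 37) = 0
I (Alice): max(7, -16, 18) = 18
J (Alice): max(35, -18, -40) = 35
H (Bob): min(18, 35, 36) = 18
Root (Alice): max(-10, 0, 18) = 18

18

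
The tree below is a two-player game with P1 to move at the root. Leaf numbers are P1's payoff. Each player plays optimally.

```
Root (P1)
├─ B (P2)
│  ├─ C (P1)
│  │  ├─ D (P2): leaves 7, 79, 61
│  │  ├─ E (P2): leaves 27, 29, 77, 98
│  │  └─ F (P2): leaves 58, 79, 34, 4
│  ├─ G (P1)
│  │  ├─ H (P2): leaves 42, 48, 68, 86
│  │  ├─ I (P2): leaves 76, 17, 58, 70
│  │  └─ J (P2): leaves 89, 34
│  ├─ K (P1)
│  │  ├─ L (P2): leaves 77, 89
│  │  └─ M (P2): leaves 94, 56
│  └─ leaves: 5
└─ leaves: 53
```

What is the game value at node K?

77

L: min(77, 89) = 77
M: min(94, 56) = 56
K: max(77, 56) = 77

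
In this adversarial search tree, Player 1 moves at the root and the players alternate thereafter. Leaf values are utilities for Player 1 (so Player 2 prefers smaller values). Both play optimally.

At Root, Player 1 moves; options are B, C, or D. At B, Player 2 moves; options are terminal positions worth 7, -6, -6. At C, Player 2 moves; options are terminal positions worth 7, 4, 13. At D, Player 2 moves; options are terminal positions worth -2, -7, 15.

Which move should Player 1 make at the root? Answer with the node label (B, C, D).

C

B (Player 2): min(7, -6, -6) = -6
C (Player 2): min(7, 4, 13) = 4
D (Player 2): min(-2, -7, 15) = -7
Root (Player 1): max(-6, 4, -7) = 4
Player 1 picks the child with the highest value: C (value 4).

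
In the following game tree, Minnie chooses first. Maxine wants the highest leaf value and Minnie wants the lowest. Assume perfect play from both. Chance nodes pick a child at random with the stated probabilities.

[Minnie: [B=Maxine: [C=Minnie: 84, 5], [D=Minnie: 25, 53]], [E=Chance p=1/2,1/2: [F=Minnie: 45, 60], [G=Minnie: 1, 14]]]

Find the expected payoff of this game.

23

C (Minnie): min(84, 5) = 5
D (Minnie): min(25, 53) = 25
B (Maxine): max(5, 25) = 25
F (Minnie): min(45, 60) = 45
G (Minnie): min(1, 14) = 1
E (Chance): 1/2·45 + 1/2·1 = 23
Root (Minnie): min(25, 23) = 23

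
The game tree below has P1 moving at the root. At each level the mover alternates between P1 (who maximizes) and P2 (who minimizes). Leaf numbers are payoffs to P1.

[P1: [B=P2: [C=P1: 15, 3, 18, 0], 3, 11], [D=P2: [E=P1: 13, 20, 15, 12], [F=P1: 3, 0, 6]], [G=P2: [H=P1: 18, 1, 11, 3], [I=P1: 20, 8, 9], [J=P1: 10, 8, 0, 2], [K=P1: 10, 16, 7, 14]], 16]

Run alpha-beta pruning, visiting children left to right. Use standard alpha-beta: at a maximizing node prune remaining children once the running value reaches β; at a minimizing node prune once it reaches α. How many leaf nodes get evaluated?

24

C [α=-∞,β=+∞]: v=18
B [α=-∞,β=+∞]: v=3
E [α=3,β=+∞]: v=20
F [α=3,β=20]: v=6
D [α=3,β=+∞]: v=6
H [α=6,β=+∞]: v=18
I [α=6,β=18]: v=20 after child 1 ≥ β → β-cutoff, skip 2
J [α=6,β=18]: v=10
K [α=6,β=10]: v=10 after child 1 ≥ β → β-cutoff, skip 3
G [α=6,β=+∞]: v=10
Root [α=-∞,β=+∞]: v=16
Leaves evaluated: 24 of 29.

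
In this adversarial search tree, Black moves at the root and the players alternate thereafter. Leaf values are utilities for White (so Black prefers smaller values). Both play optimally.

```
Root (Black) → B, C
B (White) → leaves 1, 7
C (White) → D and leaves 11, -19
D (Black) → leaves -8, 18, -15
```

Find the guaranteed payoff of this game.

7

B (White): max(1, 7) = 7
D (Black): min(-8, 18, -15) = -15
C (White): max(-15, 11, -19) = 11
Root (Black): min(7, 11) = 7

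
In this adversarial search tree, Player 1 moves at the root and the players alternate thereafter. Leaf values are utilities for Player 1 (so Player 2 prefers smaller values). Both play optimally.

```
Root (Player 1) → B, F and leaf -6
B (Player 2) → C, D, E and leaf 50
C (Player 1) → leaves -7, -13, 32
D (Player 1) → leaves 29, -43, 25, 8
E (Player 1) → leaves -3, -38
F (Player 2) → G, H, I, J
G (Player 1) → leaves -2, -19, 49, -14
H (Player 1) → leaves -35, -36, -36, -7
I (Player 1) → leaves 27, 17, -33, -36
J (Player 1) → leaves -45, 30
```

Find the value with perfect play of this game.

C (Player 1): max(-7, -13, 32) = 32
D (Player 1): max(29, -43, 25, 8) = 29
E (Player 1): max(-3, -38) = -3
B (Player 2): min(32, 29, -3, 50) = -3
G (Player 1): max(-2, -19, 49, -14) = 49
H (Player 1): max(-35, -36, -36, -7) = -7
I (Player 1): max(27, 17, -33, -36) = 27
J (Player 1): max(-45, 30) = 30
F (Player 2): min(49, -7, 27, 30) = -7
Root (Player 1): max(-3, -7, -6) = -3

-3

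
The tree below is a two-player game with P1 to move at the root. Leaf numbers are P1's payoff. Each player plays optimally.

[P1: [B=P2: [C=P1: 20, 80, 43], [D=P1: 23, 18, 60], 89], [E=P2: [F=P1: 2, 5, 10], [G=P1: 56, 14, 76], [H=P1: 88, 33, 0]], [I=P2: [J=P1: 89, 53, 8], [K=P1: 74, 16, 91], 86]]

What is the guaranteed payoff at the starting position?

86

C (P1): max(20, 80, 43) = 80
D (P1): max(23, 18, 60) = 60
B (P2): min(80, 60, 89) = 60
F (P1): max(2, 5, 10) = 10
G (P1): max(56, 14, 76) = 76
H (P1): max(88, 33, 0) = 88
E (P2): min(10, 76, 88) = 10
J (P1): max(89, 53, 8) = 89
K (P1): max(74, 16, 91) = 91
I (P2): min(89, 91, 86) = 86
Root (P1): max(60, 10, 86) = 86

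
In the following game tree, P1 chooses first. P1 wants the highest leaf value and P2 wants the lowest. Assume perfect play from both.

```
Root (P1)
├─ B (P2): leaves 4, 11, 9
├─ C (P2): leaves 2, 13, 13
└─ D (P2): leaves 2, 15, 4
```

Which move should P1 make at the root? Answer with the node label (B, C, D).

B (P2): min(4, 11, 9) = 4
C (P2): min(2, 13, 13) = 2
D (P2): min(2, 15, 4) = 2
Root (P1): max(4, 2, 2) = 4
P1 picks the child with the highest value: B (value 4).

B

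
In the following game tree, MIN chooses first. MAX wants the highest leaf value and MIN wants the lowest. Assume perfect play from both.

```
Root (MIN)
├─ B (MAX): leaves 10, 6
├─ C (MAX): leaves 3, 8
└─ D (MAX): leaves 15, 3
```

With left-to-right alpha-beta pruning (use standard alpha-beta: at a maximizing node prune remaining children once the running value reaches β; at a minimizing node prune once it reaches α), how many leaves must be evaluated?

B [α=-∞,β=+∞]: v=10
C [α=-∞,β=10]: v=8
D [α=-∞,β=8]: v=15 after child 1 ≥ β → β-cutoff, skip 1
Root [α=-∞,β=+∞]: v=8
Leaves evaluated: 5 of 6.

5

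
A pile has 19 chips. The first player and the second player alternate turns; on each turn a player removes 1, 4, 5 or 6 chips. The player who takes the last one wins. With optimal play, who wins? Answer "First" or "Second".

First

W/L table (W = player to move can force a win):
i:   0  1  2  3  4  5  6  7  8  9 10 11 12 13 14 15 16 17 18 19
     L  W  L  W  W  W  W  W  W  L  W  L  W  W  W  W  W  W  L  W
Position 19 is W, so the first player wins.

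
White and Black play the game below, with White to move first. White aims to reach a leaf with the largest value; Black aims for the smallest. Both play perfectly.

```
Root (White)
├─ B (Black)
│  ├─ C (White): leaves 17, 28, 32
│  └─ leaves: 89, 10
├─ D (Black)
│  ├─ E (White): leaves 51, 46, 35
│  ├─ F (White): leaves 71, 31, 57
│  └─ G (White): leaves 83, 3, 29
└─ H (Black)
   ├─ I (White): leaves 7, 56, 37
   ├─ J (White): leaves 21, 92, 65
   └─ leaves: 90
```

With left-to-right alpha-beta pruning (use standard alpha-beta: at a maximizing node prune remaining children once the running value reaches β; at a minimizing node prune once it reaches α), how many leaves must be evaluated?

16

C [α=-∞,β=+∞]: v=32
B [α=-∞,β=+∞]: v=10
E [α=10,β=+∞]: v=51
F [α=10,β=51]: v=71 after child 1 ≥ β → β-cutoff, skip 2
G [α=10,β=51]: v=83 after child 1 ≥ β → β-cutoff, skip 2
D [α=10,β=+∞]: v=51
I [α=51,β=+∞]: v=56
J [α=51,β=56]: v=92 after child 2 ≥ β → β-cutoff, skip 1
H [α=51,β=+∞]: v=56
Root [α=-∞,β=+∞]: v=56
Leaves evaluated: 16 of 21.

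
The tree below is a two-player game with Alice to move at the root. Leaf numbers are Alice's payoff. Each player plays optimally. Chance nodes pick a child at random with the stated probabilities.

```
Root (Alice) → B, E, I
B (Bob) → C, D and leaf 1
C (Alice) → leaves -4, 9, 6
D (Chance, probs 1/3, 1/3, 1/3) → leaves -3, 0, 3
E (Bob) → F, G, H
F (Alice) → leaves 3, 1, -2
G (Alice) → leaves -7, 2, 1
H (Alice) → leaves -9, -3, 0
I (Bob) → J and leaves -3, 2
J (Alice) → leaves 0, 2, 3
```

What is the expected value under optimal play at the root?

C (Alice): max(-4, 9, 6) = 9
D (Chance): 1/3·-3 + 1/3·0 + 1/3·3 = 0
B (Bob): min(9, 0, 1) = 0
F (Alice): max(3, 1, -2) = 3
G (Alice): max(-7, 2, 1) = 2
H (Alice): max(-9, -3, 0) = 0
E (Bob): min(3, 2, 0) = 0
J (Alice): max(0, 2, 3) = 3
I (Bob): min(3, -3, 2) = -3
Root (Alice): max(0, 0, -3) = 0

0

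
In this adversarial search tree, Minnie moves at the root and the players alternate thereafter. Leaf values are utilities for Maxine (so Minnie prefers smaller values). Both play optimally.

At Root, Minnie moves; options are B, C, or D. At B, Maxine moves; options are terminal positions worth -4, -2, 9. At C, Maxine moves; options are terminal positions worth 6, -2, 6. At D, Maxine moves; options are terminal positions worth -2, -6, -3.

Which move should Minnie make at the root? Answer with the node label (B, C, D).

B (Maxine): max(-4, -2, 9) = 9
C (Maxine): max(6, -2, 6) = 6
D (Maxine): max(-2, -6, -3) = -2
Root (Minnie): min(9, 6, -2) = -2
Minnie picks the child with the lowest value: D (value -2).

D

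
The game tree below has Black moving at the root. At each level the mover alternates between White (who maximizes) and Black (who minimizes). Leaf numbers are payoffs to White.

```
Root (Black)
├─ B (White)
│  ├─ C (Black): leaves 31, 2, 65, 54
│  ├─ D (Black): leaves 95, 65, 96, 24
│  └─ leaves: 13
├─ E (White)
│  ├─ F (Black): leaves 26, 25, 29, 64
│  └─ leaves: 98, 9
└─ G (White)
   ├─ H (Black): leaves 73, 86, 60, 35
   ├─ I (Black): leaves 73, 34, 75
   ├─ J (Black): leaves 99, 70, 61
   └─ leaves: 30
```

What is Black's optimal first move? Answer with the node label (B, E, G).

C (Black): min(31, 2, 65, 54) = 2
D (Black): min(95, 65, 96, 24) = 24
B (White): max(2, 24, 13) = 24
F (Black): min(26, 25, 29, 64) = 25
E (White): max(25, 98, 9) = 98
H (Black): min(73, 86, 60, 35) = 35
I (Black): min(73, 34, 75) = 34
J (Black): min(99, 70, 61) = 61
G (White): max(35, 34, 61, 30) = 61
Root (Black): min(24, 98, 61) = 24
Black picks the child with the lowest value: B (value 24).

B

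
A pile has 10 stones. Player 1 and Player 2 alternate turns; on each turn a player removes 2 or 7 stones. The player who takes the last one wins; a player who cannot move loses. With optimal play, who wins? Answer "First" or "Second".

Second

W/L table (W = player to move can force a win):
i:   0  1  2  3  4  5  6  7  8  9 10
     L  L  W  W  L  L  W  W  W  L  L
Position 10 is L, so the second player wins.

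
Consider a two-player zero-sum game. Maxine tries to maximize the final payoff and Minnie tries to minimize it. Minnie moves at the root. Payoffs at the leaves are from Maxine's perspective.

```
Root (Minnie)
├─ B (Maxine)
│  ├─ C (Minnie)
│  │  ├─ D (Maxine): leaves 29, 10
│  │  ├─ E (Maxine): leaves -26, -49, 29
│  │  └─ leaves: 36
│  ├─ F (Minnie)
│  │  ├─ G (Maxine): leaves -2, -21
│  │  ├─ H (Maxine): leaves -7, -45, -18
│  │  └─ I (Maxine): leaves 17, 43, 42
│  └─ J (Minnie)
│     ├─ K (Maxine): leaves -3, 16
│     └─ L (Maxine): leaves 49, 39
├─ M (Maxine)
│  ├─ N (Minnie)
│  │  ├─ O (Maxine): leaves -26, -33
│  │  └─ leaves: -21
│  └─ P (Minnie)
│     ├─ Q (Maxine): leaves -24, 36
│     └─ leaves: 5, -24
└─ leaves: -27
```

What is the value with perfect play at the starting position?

-27

D (Maxine): max(29, 10) = 29
E (Maxine): max(-26, -49, 29) = 29
C (Minnie): min(29, 29, 36) = 29
G (Maxine): max(-2, -21) = -2
H (Maxine): max(-7, -45, -18) = -7
I (Maxine): max(17, 43, 42) = 43
F (Minnie): min(-2, -7, 43) = -7
K (Maxine): max(-3, 16) = 16
L (Maxine): max(49, 39) = 49
J (Minnie): min(16, 49) = 16
B (Maxine): max(29, -7, 16) = 29
O (Maxine): max(-26, -33) = -26
N (Minnie): min(-26, -21) = -26
Q (Maxine): max(-24, 36) = 36
P (Minnie): min(36, 5, -24) = -24
M (Maxine): max(-26, -24) = -24
Root (Minnie): min(29, -24, -27) = -27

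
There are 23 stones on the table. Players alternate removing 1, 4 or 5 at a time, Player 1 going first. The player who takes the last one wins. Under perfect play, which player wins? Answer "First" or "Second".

First

i:   0  1  2  3  4  5  6  7  8  9 10 11 12 13 14 15 16 17 18 19 20 21 22 23
     L  W  L  W  W  W  W  W  L  W  L  W  W  W  W  W  L  W  L  W  W  W  W  W
Position 23 is W, so the first player wins.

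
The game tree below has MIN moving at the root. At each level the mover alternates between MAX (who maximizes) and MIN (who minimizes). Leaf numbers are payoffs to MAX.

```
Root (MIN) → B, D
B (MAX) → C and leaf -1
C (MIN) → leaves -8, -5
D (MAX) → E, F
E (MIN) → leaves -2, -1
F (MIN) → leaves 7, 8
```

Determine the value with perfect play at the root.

-1

C (MIN): min(-8, -5) = -8
B (MAX): max(-8, -1) = -1
E (MIN): min(-2, -1) = -2
F (MIN): min(7, 8) = 7
D (MAX): max(-2, 7) = 7
Root (MIN): min(-1, 7) = -1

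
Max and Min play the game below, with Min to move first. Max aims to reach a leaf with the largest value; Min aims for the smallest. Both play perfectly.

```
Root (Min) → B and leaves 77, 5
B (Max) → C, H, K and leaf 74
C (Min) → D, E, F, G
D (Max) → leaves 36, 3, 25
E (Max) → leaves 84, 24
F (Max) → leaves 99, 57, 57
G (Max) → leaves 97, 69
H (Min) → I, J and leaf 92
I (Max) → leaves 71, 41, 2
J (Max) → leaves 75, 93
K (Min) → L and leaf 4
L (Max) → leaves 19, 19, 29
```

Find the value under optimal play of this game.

5

D (Max): max(36, 3, 25) = 36
E (Max): max(84, 24) = 84
F (Max): max(99, 57, 57) = 99
G (Max): max(97, 69) = 97
C (Min): min(36, 84, 99, 97) = 36
I (Max): max(71, 41, 2) = 71
J (Max): max(75, 93) = 93
H (Min): min(71, 93, 92) = 71
L (Max): max(19, 19, 29) = 29
K (Min): min(29, 4) = 4
B (Max): max(36, 71, 4, 74) = 74
Root (Min): min(74, 77, 5) = 5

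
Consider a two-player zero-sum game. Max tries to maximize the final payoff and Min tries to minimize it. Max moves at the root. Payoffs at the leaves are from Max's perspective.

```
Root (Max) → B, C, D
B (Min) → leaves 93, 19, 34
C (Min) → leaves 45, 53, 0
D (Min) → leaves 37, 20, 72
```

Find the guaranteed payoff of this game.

20

B (Min): min(93, 19, 34) = 19
C (Min): min(45, 53, 0) = 0
D (Min): min(37, 20, 72) = 20
Root (Max): max(19, 0, 20) = 20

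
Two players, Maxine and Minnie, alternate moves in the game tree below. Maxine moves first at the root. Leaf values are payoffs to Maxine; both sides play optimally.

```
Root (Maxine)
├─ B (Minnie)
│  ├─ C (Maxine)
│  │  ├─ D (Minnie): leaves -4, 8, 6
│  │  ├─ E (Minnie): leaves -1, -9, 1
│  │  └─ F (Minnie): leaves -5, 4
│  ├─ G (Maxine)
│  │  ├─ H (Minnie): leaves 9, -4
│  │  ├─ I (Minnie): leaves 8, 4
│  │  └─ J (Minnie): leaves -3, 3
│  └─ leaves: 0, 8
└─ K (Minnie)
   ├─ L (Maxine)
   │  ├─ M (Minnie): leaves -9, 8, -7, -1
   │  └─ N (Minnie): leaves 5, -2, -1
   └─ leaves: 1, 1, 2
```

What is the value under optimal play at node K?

M: min(-9, 8, -7, -1) = -9
N: min(5, -2, -1) = -2
L: max(-9, -2) = -2
K: min(-2, 1, 1, 2) = -2

-2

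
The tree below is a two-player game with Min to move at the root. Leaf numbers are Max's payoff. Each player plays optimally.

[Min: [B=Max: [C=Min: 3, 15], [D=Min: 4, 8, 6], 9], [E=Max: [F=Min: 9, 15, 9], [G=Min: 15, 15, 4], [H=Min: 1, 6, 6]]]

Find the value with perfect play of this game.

9

C (Min): min(3, 15) = 3
D (Min): min(4, 8, 6) = 4
B (Max): max(3, 4, 9) = 9
F (Min): min(9, 15, 9) = 9
G (Min): min(15, 15, 4) = 4
H (Min): min(1, 6, 6) = 1
E (Max): max(9, 4, 1) = 9
Root (Min): min(9, 9) = 9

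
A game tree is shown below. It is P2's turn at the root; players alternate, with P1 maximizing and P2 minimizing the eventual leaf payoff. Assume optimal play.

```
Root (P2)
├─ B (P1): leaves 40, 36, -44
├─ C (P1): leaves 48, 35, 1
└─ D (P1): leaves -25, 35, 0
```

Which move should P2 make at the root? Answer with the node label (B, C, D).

B (P1): max(40, 36, -44) = 40
C (P1): max(48, 35, 1) = 48
D (P1): max(-25, 35, 0) = 35
Root (P2): min(40, 48, 35) = 35
P2 picks the child with the lowest value: D (value 35).

D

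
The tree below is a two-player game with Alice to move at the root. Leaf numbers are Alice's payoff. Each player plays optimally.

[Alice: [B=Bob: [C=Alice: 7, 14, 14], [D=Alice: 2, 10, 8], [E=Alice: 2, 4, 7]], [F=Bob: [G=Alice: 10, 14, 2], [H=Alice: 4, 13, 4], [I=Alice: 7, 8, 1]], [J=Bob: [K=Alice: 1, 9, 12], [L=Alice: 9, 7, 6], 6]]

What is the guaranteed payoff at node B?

7

C: max(7, 14, 14) = 14
D: max(2, 10, 8) = 10
E: max(2, 4, 7) = 7
B: min(14, 10, 7) = 7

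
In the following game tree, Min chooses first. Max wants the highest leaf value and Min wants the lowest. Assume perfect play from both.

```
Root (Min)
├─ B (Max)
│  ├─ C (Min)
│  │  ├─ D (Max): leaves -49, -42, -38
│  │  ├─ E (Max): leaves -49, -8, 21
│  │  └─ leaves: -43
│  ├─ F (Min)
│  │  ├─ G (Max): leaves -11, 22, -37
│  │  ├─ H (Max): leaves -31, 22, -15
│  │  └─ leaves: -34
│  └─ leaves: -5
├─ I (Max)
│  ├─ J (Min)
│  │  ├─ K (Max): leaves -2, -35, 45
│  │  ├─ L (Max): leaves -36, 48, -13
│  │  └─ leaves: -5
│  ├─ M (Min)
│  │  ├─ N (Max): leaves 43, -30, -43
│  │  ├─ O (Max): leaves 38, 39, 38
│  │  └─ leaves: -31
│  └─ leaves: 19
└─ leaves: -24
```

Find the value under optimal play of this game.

-24

D (Max): max(-49, -42, -38) = -38
E (Max): max(-49, -8, 21) = 21
C (Min): min(-38, 21, -43) = -43
G (Max): max(-11, 22, -37) = 22
H (Max): max(-31, 22, -15) = 22
F (Min): min(22, 22, -34) = -34
B (Max): max(-43, -34, -5) = -5
K (Max): max(-2, -35, 45) = 45
L (Max): max(-36, 48, -13) = 48
J (Min): min(45, 48, -5) = -5
N (Max): max(43, -30, -43) = 43
O (Max): max(38, 39, 38) = 39
M (Min): min(43, 39, -31) = -31
I (Max): max(-5, -31, 19) = 19
Root (Min): min(-5, 19, -24) = -24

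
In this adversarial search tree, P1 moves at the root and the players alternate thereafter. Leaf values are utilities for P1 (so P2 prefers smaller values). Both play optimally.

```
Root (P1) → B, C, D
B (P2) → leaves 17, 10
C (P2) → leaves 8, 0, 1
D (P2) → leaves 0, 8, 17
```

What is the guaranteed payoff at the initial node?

B (P2): min(17, 10) = 10
C (P2): min(8, 0, 1) = 0
D (P2): min(0, 8, 17) = 0
Root (P1): max(10, 0, 0) = 10

10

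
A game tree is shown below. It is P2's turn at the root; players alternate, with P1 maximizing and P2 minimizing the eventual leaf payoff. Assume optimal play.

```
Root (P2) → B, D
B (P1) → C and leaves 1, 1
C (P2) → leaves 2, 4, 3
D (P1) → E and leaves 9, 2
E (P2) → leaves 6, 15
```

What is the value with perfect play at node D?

9

E: min(6, 15) = 6
D: max(6, 9, 2) = 9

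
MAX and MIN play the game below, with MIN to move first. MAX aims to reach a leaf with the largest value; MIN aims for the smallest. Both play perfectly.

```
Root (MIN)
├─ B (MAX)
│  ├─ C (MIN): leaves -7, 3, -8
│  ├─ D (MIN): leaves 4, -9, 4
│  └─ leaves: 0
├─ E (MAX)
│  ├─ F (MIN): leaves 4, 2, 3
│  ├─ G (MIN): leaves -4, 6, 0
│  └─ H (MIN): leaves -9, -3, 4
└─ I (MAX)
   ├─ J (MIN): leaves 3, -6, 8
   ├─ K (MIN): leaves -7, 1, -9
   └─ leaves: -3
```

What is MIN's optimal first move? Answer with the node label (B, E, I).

I

C (MIN): min(-7, 3, -8) = -8
D (MIN): min(4, -9, 4) = -9
B (MAX): max(-8, -9, 0) = 0
F (MIN): min(4, 2, 3) = 2
G (MIN): min(-4, 6, 0) = -4
H (MIN): min(-9, -3, 4) = -9
E (MAX): max(2, -4, -9) = 2
J (MIN): min(3, -6, 8) = -6
K (MIN): min(-7, 1, -9) = -9
I (MAX): max(-6, -9, -3) = -3
Root (MIN): min(0, 2, -3) = -3
MIN picks the child with the lowest value: I (value -3).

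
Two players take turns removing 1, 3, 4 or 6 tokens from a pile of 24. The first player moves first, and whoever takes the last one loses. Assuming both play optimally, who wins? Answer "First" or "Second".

Second

i:   0  1  2  3  4  5  6  7  8  9 10 11 12 13 14 15 16 17 18 19 20 21 22 23 24
     W  L  W  L  W  W  W  W  L  W  L  W  W  W  W  L  W  L  W  W  W  W  L  W  L
Position 24 is L, so the second player wins.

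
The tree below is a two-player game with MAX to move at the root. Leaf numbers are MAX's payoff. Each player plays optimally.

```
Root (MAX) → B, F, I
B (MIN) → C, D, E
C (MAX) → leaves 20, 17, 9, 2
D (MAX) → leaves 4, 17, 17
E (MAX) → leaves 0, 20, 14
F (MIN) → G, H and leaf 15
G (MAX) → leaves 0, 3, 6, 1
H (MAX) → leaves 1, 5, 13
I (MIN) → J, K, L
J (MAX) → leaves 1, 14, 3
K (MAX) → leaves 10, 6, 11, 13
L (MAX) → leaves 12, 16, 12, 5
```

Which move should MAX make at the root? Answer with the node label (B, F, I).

C (MAX): max(20, 17, 9, 2) = 20
D (MAX): max(4, 17, 17) = 17
E (MAX): max(0, 20, 14) = 20
B (MIN): min(20, 17, 20) = 17
G (MAX): max(0, 3, 6, 1) = 6
H (MAX): max(1, 5, 13) = 13
F (MIN): min(6, 13, 15) = 6
J (MAX): max(1, 14, 3) = 14
K (MAX): max(10, 6, 11, 13) = 13
L (MAX): max(12, 16, 12, 5) = 16
I (MIN): min(14, 13, 16) = 13
Root (MAX): max(17, 6, 13) = 17
MAX picks the child with the highest value: B (value 17).

B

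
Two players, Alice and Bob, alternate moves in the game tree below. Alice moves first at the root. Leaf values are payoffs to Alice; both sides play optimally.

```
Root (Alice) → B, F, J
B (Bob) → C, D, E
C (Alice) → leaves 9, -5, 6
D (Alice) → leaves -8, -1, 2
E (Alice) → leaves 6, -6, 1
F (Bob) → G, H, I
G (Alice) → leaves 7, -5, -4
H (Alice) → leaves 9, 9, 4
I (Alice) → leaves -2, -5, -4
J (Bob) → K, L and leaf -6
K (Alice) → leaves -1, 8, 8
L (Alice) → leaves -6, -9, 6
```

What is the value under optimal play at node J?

K: max(-1, 8, 8) = 8
L: max(-6, -9, 6) = 6
J: min(8, 6, -6) = -6

-6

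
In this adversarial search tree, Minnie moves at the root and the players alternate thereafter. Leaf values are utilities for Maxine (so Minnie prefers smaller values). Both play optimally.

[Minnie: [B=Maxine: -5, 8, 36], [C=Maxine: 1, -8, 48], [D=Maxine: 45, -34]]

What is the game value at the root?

B (Maxine): max(-5, 8, 36) = 36
C (Maxine): max(1, -8, 48) = 48
D (Maxine): max(45, -34) = 45
Root (Minnie): min(36, 48, 45) = 36

36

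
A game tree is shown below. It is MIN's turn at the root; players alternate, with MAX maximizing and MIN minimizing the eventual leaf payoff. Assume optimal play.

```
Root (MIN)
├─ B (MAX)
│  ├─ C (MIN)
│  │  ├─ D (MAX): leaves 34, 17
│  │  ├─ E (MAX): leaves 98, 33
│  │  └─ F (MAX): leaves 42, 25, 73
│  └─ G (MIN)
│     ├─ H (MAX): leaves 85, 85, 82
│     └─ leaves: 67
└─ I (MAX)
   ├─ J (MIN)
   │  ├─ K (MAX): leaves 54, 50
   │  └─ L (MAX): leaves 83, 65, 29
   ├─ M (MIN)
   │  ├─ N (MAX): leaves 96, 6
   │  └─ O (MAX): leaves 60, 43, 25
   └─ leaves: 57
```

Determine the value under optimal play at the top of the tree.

D (MAX): max(34, 17) = 34
E (MAX): max(98, 33) = 98
F (MAX): max(42, 25, 73) = 73
C (MIN): min(34, 98, 73) = 34
H (MAX): max(85, 85, 82) = 85
G (MIN): min(85, 67) = 67
B (MAX): max(34, 67) = 67
K (MAX): max(54, 50) = 54
L (MAX): max(83, 65, 29) = 83
J (MIN): min(54, 83) = 54
N (MAX): max(96, 6) = 96
O (MAX): max(60, 43, 25) = 60
M (MIN): min(96, 60) = 60
I (MAX): max(54, 60, 57) = 60
Root (MIN): min(67, 60) = 60

60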